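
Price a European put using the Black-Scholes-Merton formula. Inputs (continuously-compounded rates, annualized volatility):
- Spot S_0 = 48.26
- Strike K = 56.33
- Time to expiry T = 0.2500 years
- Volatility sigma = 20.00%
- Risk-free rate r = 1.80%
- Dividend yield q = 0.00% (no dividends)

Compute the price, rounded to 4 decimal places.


Answer: Price = 7.9690

Derivation:
d1 = (ln(S/K) + (r - q + 0.5*sigma^2) * T) / (sigma * sqrt(T)) = -1.45124193
d2 = d1 - sigma * sqrt(T) = -1.55124193
exp(-rT) = 0.99551011; exp(-qT) = 1.00000000
P = K * exp(-rT) * N(-d2) - S_0 * exp(-qT) * N(-d1)
N(-d1) = 0.92664375; N(-d2) = 0.93957814
P = 56.3300 * 0.99551011 * 0.93957814 - 48.2600 * 1.00000000 * 0.92664375 = 7.9690


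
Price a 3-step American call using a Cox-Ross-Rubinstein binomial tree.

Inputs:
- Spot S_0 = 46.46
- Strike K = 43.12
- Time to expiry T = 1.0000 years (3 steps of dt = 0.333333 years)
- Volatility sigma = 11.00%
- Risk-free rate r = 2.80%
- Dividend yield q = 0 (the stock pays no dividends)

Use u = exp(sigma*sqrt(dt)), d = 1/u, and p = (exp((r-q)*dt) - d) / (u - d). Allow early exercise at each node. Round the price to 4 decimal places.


Answer: Price = V(0,0) = 4.9272

Derivation:
dt = T/N = 0.333333
u = exp(sigma*sqrt(dt)) = 1.065569; d = 1/u = 0.938466
p = (exp((r-q)*dt) - d) / (u - d) = 0.557904
Discount per step: exp(-r*dt) = 0.990710
Stock lattice S(k, i) with i counting down-moves:
  k=0: S(0,0) = 46.4600
  k=1: S(1,0) = 49.5063; S(1,1) = 43.6011
  k=2: S(2,0) = 52.7524; S(2,1) = 46.4600; S(2,2) = 40.9182
  k=3: S(3,0) = 56.2113; S(3,1) = 49.5063; S(3,2) = 43.6011; S(3,3) = 38.4003
Terminal payoffs V(N, i) = max(S_T - K, 0):
  V(3,0) = 13.091273; V(3,1) = 6.386316; V(3,2) = 0.481136; V(3,3) = 0.000000
Backward induction: V(k, i) = exp(-r*dt) * [p * V(k+1, i) + (1-p) * V(k+1, i+1)]; then take max(V_cont, immediate exercise) for American.
  V(2,0) = exp(-r*dt) * [p*13.091273 + (1-p)*6.386316] = 10.032956; exercise = 9.632375; V(2,0) = max -> 10.032956
  V(2,1) = exp(-r*dt) * [p*6.386316 + (1-p)*0.481136] = 3.740581; exercise = 3.340000; V(2,1) = max -> 3.740581
  V(2,2) = exp(-r*dt) * [p*0.481136 + (1-p)*0.000000] = 0.265934; exercise = 0.000000; V(2,2) = max -> 0.265934
  V(1,0) = exp(-r*dt) * [p*10.032956 + (1-p)*3.740581] = 7.183757; exercise = 6.386316; V(1,0) = max -> 7.183757
  V(1,1) = exp(-r*dt) * [p*3.740581 + (1-p)*0.265934] = 2.183972; exercise = 0.481136; V(1,1) = max -> 2.183972
  V(0,0) = exp(-r*dt) * [p*7.183757 + (1-p)*2.183972] = 4.927168; exercise = 3.340000; V(0,0) = max -> 4.927168


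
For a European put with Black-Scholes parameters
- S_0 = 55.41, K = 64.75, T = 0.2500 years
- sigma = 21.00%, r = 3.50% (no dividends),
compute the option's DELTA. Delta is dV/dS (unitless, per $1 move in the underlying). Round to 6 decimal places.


Answer: Delta = -0.911127

Derivation:
d1 = -1.3477249305; d2 = -1.4527249305
phi(d1) = 0.1608762606; exp(-qT) = 1.0000000000; exp(-rT) = 0.9912881698
N(-d1) = 0.9111265647
Delta = -exp(-qT) * N(-d1) = -1.0000000000 * 0.9111265647 = -0.911127


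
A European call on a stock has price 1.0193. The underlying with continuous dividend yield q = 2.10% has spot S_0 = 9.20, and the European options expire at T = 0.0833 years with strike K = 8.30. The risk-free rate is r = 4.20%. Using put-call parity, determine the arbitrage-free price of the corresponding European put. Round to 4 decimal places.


Answer: Put price = 0.1064

Derivation:
Put-call parity: C - P = S_0 * exp(-qT) - K * exp(-rT).
S_0 * exp(-qT) = 9.2000 * 0.99825223 = 9.18392051
K * exp(-rT) = 8.3000 * 0.99650751 = 8.27101236
P = C - S*exp(-qT) + K*exp(-rT)
P = 1.0193 - 9.18392051 + 8.27101236 = 0.1064


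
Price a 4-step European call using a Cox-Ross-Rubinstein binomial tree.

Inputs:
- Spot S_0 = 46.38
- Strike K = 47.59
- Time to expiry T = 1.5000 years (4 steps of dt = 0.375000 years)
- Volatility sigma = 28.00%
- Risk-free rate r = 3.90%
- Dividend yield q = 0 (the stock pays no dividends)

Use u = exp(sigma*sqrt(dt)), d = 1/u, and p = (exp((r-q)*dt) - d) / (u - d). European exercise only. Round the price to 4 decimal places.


dt = T/N = 0.375000
u = exp(sigma*sqrt(dt)) = 1.187042; d = 1/u = 0.842430
p = (exp((r-q)*dt) - d) / (u - d) = 0.499990
Discount per step: exp(-r*dt) = 0.985481
Stock lattice S(k, i) with i counting down-moves:
  k=0: S(0,0) = 46.3800
  k=1: S(1,0) = 55.0550; S(1,1) = 39.0719
  k=2: S(2,0) = 65.3526; S(2,1) = 46.3800; S(2,2) = 32.9154
  k=3: S(3,0) = 77.5762; S(3,1) = 55.0550; S(3,2) = 39.0719; S(3,3) = 27.7289
  k=4: S(4,0) = 92.0862; S(4,1) = 65.3526; S(4,2) = 46.3800; S(4,3) = 32.9154; S(4,4) = 23.3597
Terminal payoffs V(N, i) = max(S_T - K, 0):
  V(4,0) = 44.496234; V(4,1) = 17.762578; V(4,2) = 0.000000; V(4,3) = 0.000000; V(4,4) = 0.000000
Backward induction: V(k, i) = exp(-r*dt) * [p * V(k+1, i) + (1-p) * V(k+1, i+1)].
  V(3,0) = exp(-r*dt) * [p*44.496234 + (1-p)*17.762578] = 30.677178
  V(3,1) = exp(-r*dt) * [p*17.762578 + (1-p)*0.000000] = 8.752164
  V(3,2) = exp(-r*dt) * [p*0.000000 + (1-p)*0.000000] = 0.000000
  V(3,3) = exp(-r*dt) * [p*0.000000 + (1-p)*0.000000] = 0.000000
  V(2,0) = exp(-r*dt) * [p*30.677178 + (1-p)*8.752164] = 19.428217
  V(2,1) = exp(-r*dt) * [p*8.752164 + (1-p)*0.000000] = 4.312458
  V(2,2) = exp(-r*dt) * [p*0.000000 + (1-p)*0.000000] = 0.000000
  V(1,0) = exp(-r*dt) * [p*19.428217 + (1-p)*4.312458] = 11.697842
  V(1,1) = exp(-r*dt) * [p*4.312458 + (1-p)*0.000000] = 2.124879
  V(0,0) = exp(-r*dt) * [p*11.697842 + (1-p)*2.124879] = 6.810920

Answer: Price = V(0,0) = 6.8109


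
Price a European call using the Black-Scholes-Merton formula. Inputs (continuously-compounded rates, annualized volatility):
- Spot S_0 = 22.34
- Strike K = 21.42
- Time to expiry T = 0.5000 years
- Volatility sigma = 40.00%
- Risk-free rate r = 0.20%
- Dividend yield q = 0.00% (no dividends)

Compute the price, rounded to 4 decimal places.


Answer: Price = 2.9584

Derivation:
d1 = (ln(S/K) + (r - q + 0.5*sigma^2) * T) / (sigma * sqrt(T)) = 0.29363927
d2 = d1 - sigma * sqrt(T) = 0.01079656
exp(-rT) = 0.99900050; exp(-qT) = 1.00000000
C = S_0 * exp(-qT) * N(d1) - K * exp(-rT) * N(d2)
N(d1) = 0.61548322; N(d2) = 0.50430712
C = 22.3400 * 1.00000000 * 0.61548322 - 21.4200 * 0.99900050 * 0.50430712 = 2.9584


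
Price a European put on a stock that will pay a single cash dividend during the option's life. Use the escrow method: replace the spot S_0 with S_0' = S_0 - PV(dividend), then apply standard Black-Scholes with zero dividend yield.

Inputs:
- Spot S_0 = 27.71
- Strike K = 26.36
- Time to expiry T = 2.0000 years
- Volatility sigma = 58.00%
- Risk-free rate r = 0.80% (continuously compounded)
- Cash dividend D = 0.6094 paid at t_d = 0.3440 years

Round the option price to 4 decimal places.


PV(D) = D * exp(-r * t_d) = 0.6094 * 0.99725178 = 0.60772524
S_0' = S_0 - PV(D) = 27.7100 - 0.60772524 = 27.10227476
d1 = (ln(S_0'/K) + (r + sigma^2/2)*T) / (sigma*sqrt(T)) = 0.46348406
d2 = d1 - sigma*sqrt(T) = -0.35675981
exp(-rT) = 0.98412732
N(-d1) = 0.32150872; N(-d2) = 0.63936419
P = K * exp(-rT) * N(-d2) - S_0' * N(-d1) = 26.3600 * 0.98412732 * 0.63936419 - 27.10227476 * 0.32150872 = 7.8725

Answer: Price = 7.8725


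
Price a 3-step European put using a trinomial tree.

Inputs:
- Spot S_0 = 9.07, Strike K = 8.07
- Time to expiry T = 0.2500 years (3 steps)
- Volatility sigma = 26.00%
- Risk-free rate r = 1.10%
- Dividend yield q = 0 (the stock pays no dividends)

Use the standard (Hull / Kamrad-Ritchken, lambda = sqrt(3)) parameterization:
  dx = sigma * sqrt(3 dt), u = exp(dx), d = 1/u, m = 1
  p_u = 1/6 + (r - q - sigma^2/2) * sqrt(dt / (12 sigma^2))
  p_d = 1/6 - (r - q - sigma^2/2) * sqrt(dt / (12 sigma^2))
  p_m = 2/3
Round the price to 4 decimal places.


Answer: Price = V(0,0) = 0.1011

Derivation:
dt = T/N = 0.083333; dx = sigma*sqrt(3*dt) = 0.130000
u = exp(dx) = 1.138828; d = 1/u = 0.878095
p_u = 0.159359, p_m = 0.666667, p_d = 0.173974
Discount per step: exp(-r*dt) = 0.999084
Stock lattice S(k, j) with j the centered position index:
  k=0: S(0,+0) = 9.0700
  k=1: S(1,-1) = 7.9643; S(1,+0) = 9.0700; S(1,+1) = 10.3292
  k=2: S(2,-2) = 6.9934; S(2,-1) = 7.9643; S(2,+0) = 9.0700; S(2,+1) = 10.3292; S(2,+2) = 11.7632
  k=3: S(3,-3) = 6.1409; S(3,-2) = 6.9934; S(3,-1) = 7.9643; S(3,+0) = 9.0700; S(3,+1) = 10.3292; S(3,+2) = 11.7632; S(3,+3) = 13.3962
Terminal payoffs V(N, j) = max(K - S_T, 0):
  V(3,-3) = 1.929094; V(3,-2) = 1.076562; V(3,-1) = 0.105674; V(3,+0) = 0.000000; V(3,+1) = 0.000000; V(3,+2) = 0.000000; V(3,+3) = 0.000000
Backward induction: V(k, j) = exp(-r*dt) * [p_u * V(k+1, j+1) + p_m * V(k+1, j) + p_d * V(k+1, j-1)]
  V(2,-2) = exp(-r*dt) * [p_u*0.105674 + p_m*1.076562 + p_d*1.929094] = 1.069181
  V(2,-1) = exp(-r*dt) * [p_u*0.000000 + p_m*0.105674 + p_d*1.076562] = 0.257508
  V(2,+0) = exp(-r*dt) * [p_u*0.000000 + p_m*0.000000 + p_d*0.105674] = 0.018368
  V(2,+1) = exp(-r*dt) * [p_u*0.000000 + p_m*0.000000 + p_d*0.000000] = 0.000000
  V(2,+2) = exp(-r*dt) * [p_u*0.000000 + p_m*0.000000 + p_d*0.000000] = 0.000000
  V(1,-1) = exp(-r*dt) * [p_u*0.018368 + p_m*0.257508 + p_d*1.069181] = 0.360278
  V(1,+0) = exp(-r*dt) * [p_u*0.000000 + p_m*0.018368 + p_d*0.257508] = 0.056993
  V(1,+1) = exp(-r*dt) * [p_u*0.000000 + p_m*0.000000 + p_d*0.018368] = 0.003193
  V(0,+0) = exp(-r*dt) * [p_u*0.003193 + p_m*0.056993 + p_d*0.360278] = 0.101090


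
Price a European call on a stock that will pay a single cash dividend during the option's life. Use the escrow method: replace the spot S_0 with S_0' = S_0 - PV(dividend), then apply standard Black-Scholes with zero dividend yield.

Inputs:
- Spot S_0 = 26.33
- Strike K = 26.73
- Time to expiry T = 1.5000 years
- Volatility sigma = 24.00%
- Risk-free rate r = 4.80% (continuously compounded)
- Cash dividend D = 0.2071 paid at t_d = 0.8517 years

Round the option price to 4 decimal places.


Answer: Price = 3.6504

Derivation:
PV(D) = D * exp(-r * t_d) = 0.2071 * 0.95994278 = 0.19880415
S_0' = S_0 - PV(D) = 26.3300 - 0.19880415 = 26.13119585
d1 = (ln(S_0'/K) + (r + sigma^2/2)*T) / (sigma*sqrt(T)) = 0.31483875
d2 = d1 - sigma*sqrt(T) = 0.02089998
exp(-rT) = 0.93053090
N(d1) = 0.62355795; N(d2) = 0.50833728
C = S_0' * N(d1) - K * exp(-rT) * N(d2) = 26.13119585 * 0.62355795 - 26.7300 * 0.93053090 * 0.50833728 = 3.6504


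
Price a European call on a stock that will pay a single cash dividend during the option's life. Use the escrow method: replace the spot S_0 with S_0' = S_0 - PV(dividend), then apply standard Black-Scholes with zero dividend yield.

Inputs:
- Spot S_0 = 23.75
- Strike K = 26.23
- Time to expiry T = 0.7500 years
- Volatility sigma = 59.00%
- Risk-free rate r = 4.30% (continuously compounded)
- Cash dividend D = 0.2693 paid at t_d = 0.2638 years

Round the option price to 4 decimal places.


PV(D) = D * exp(-r * t_d) = 0.2693 * 0.98872069 = 0.26626248
S_0' = S_0 - PV(D) = 23.7500 - 0.26626248 = 23.48373752
d1 = (ln(S_0'/K) + (r + sigma^2/2)*T) / (sigma*sqrt(T)) = 0.10214572
d2 = d1 - sigma*sqrt(T) = -0.40880926
exp(-rT) = 0.96826449
N(d1) = 0.54067950; N(d2) = 0.34133982
C = S_0' * N(d1) - K * exp(-rT) * N(d2) = 23.48373752 * 0.54067950 - 26.2300 * 0.96826449 * 0.34133982 = 4.0280

Answer: Price = 4.0280


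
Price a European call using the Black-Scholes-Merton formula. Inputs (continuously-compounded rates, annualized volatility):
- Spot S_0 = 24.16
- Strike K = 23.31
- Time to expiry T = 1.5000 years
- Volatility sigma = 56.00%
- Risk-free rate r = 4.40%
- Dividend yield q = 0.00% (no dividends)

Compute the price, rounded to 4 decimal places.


d1 = (ln(S/K) + (r - q + 0.5*sigma^2) * T) / (sigma * sqrt(T)) = 0.49137919
d2 = d1 - sigma * sqrt(T) = -0.19447794
exp(-rT) = 0.93613086; exp(-qT) = 1.00000000
C = S_0 * exp(-qT) * N(d1) - K * exp(-rT) * N(d2)
N(d1) = 0.68842086; N(d2) = 0.42290083
C = 24.1600 * 1.00000000 * 0.68842086 - 23.3100 * 0.93613086 * 0.42290083 = 7.4040

Answer: Price = 7.4040


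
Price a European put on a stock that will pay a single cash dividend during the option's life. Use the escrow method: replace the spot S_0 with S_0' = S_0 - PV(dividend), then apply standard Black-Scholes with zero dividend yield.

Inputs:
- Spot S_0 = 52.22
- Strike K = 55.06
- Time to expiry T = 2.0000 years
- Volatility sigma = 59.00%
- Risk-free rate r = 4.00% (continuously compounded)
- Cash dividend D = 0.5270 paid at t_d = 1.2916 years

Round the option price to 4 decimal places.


PV(D) = D * exp(-r * t_d) = 0.5270 * 0.94964789 = 0.50046444
S_0' = S_0 - PV(D) = 52.2200 - 0.50046444 = 51.71953556
d1 = (ln(S_0'/K) + (r + sigma^2/2)*T) / (sigma*sqrt(T)) = 0.43806113
d2 = d1 - sigma*sqrt(T) = -0.39632487
exp(-rT) = 0.92311635
N(-d1) = 0.33067099; N(-d2) = 0.65406731
P = K * exp(-rT) * N(-d2) - S_0' * N(-d1) = 55.0600 * 0.92311635 * 0.65406731 - 51.71953556 * 0.33067099 = 16.1420

Answer: Price = 16.1420


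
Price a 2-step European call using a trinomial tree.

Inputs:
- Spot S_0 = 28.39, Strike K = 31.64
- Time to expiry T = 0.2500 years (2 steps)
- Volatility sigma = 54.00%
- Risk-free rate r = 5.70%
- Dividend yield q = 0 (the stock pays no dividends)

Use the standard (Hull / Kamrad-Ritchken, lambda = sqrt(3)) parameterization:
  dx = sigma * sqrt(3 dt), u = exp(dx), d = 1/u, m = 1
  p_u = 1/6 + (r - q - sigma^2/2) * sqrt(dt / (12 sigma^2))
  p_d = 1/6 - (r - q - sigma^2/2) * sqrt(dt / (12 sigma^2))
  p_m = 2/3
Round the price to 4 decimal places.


Answer: Price = V(0,0) = 2.0692

Derivation:
dt = T/N = 0.125000; dx = sigma*sqrt(3*dt) = 0.330681
u = exp(dx) = 1.391916; d = 1/u = 0.718434
p_u = 0.149883, p_m = 0.666667, p_d = 0.183450
Discount per step: exp(-r*dt) = 0.992900
Stock lattice S(k, j) with j the centered position index:
  k=0: S(0,+0) = 28.3900
  k=1: S(1,-1) = 20.3963; S(1,+0) = 28.3900; S(1,+1) = 39.5165
  k=2: S(2,-2) = 14.6534; S(2,-1) = 20.3963; S(2,+0) = 28.3900; S(2,+1) = 39.5165; S(2,+2) = 55.0036
Terminal payoffs V(N, j) = max(S_T - K, 0):
  V(2,-2) = 0.000000; V(2,-1) = 0.000000; V(2,+0) = 0.000000; V(2,+1) = 7.876491; V(2,+2) = 23.363631
Backward induction: V(k, j) = exp(-r*dt) * [p_u * V(k+1, j+1) + p_m * V(k+1, j) + p_d * V(k+1, j-1)]
  V(1,-1) = exp(-r*dt) * [p_u*0.000000 + p_m*0.000000 + p_d*0.000000] = 0.000000
  V(1,+0) = exp(-r*dt) * [p_u*7.876491 + p_m*0.000000 + p_d*0.000000] = 1.172172
  V(1,+1) = exp(-r*dt) * [p_u*23.363631 + p_m*7.876491 + p_d*0.000000] = 8.690666
  V(0,+0) = exp(-r*dt) * [p_u*8.690666 + p_m*1.172172 + p_d*0.000000] = 2.069236


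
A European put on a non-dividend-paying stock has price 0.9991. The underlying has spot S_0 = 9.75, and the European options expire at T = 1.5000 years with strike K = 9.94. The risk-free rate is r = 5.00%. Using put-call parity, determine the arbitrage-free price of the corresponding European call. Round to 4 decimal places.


Answer: Call price = 1.5273

Derivation:
Put-call parity: C - P = S_0 * exp(-qT) - K * exp(-rT).
S_0 * exp(-qT) = 9.7500 * 1.00000000 = 9.75000000
K * exp(-rT) = 9.9400 * 0.92774349 = 9.22177025
C = P + S*exp(-qT) - K*exp(-rT)
C = 0.9991 + 9.75000000 - 9.22177025 = 1.5273


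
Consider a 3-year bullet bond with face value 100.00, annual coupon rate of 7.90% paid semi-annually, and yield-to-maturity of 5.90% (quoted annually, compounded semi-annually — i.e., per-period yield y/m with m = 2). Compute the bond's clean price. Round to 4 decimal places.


Coupon per period c = face * coupon_rate / m = 3.950000
Periods per year m = 2; per-period yield y/m = 0.029500
Number of cashflows N = 6
Cashflows (t years, CF_t, discount factor 1/(1+y/m)^(m*t), PV):
  t = 0.5000: CF_t = 3.950000, DF = 0.971345, PV = 3.836814
  t = 1.0000: CF_t = 3.950000, DF = 0.943512, PV = 3.726871
  t = 1.5000: CF_t = 3.950000, DF = 0.916476, PV = 3.620079
  t = 2.0000: CF_t = 3.950000, DF = 0.890214, PV = 3.516347
  t = 2.5000: CF_t = 3.950000, DF = 0.864706, PV = 3.415587
  t = 3.0000: CF_t = 103.950000, DF = 0.839928, PV = 87.310482
Price P = sum_t PV_t = 105.426180

Answer: Price = 105.4262


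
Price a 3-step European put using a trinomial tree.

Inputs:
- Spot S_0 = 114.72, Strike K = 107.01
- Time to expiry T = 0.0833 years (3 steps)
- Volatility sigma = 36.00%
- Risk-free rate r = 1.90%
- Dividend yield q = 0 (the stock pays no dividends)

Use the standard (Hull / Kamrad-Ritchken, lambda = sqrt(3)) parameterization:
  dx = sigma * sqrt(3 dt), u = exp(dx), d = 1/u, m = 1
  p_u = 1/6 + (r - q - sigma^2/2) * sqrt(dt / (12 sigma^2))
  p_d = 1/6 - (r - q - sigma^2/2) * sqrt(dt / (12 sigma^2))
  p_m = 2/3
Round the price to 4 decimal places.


dt = T/N = 0.027767; dx = sigma*sqrt(3*dt) = 0.103902
u = exp(dx) = 1.109492; d = 1/u = 0.901313
p_u = 0.160547, p_m = 0.666667, p_d = 0.172786
Discount per step: exp(-r*dt) = 0.999473
Stock lattice S(k, j) with j the centered position index:
  k=0: S(0,+0) = 114.7200
  k=1: S(1,-1) = 103.3987; S(1,+0) = 114.7200; S(1,+1) = 127.2809
  k=2: S(2,-2) = 93.1946; S(2,-1) = 103.3987; S(2,+0) = 114.7200; S(2,+1) = 127.2809; S(2,+2) = 141.2172
  k=3: S(3,-3) = 83.9975; S(3,-2) = 93.1946; S(3,-1) = 103.3987; S(3,+0) = 114.7200; S(3,+1) = 127.2809; S(3,+2) = 141.2172; S(3,+3) = 156.6793
Terminal payoffs V(N, j) = max(K - S_T, 0):
  V(3,-3) = 23.012453; V(3,-2) = 13.815393; V(3,-1) = 3.611328; V(3,+0) = 0.000000; V(3,+1) = 0.000000; V(3,+2) = 0.000000; V(3,+3) = 0.000000
Backward induction: V(k, j) = exp(-r*dt) * [p_u * V(k+1, j+1) + p_m * V(k+1, j) + p_d * V(k+1, j-1)]
  V(2,-2) = exp(-r*dt) * [p_u*3.611328 + p_m*13.815393 + p_d*23.012453] = 13.759029
  V(2,-1) = exp(-r*dt) * [p_u*0.000000 + p_m*3.611328 + p_d*13.815393] = 4.792136
  V(2,+0) = exp(-r*dt) * [p_u*0.000000 + p_m*0.000000 + p_d*3.611328] = 0.623659
  V(2,+1) = exp(-r*dt) * [p_u*0.000000 + p_m*0.000000 + p_d*0.000000] = 0.000000
  V(2,+2) = exp(-r*dt) * [p_u*0.000000 + p_m*0.000000 + p_d*0.000000] = 0.000000
  V(1,-1) = exp(-r*dt) * [p_u*0.623659 + p_m*4.792136 + p_d*13.759029] = 5.669265
  V(1,+0) = exp(-r*dt) * [p_u*0.000000 + p_m*0.623659 + p_d*4.792136] = 1.243133
  V(1,+1) = exp(-r*dt) * [p_u*0.000000 + p_m*0.000000 + p_d*0.623659] = 0.107703
  V(0,+0) = exp(-r*dt) * [p_u*0.107703 + p_m*1.243133 + p_d*5.669265] = 1.824656

Answer: Price = V(0,0) = 1.8247


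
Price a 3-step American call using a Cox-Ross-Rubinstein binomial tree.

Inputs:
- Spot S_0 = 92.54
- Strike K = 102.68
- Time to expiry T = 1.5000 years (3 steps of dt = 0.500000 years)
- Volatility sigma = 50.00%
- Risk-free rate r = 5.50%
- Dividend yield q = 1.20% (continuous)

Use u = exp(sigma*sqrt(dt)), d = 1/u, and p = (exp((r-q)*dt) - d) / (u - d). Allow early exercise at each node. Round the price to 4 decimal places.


Answer: Price = V(0,0) = 21.9241

Derivation:
dt = T/N = 0.500000
u = exp(sigma*sqrt(dt)) = 1.424119; d = 1/u = 0.702189
p = (exp((r-q)*dt) - d) / (u - d) = 0.442625
Discount per step: exp(-r*dt) = 0.972875
Stock lattice S(k, i) with i counting down-moves:
  k=0: S(0,0) = 92.5400
  k=1: S(1,0) = 131.7880; S(1,1) = 64.9805
  k=2: S(2,0) = 187.6818; S(2,1) = 92.5400; S(2,2) = 45.6286
  k=3: S(3,0) = 267.2812; S(3,1) = 131.7880; S(3,2) = 64.9805; S(3,3) = 32.0399
Terminal payoffs V(N, i) = max(S_T - K, 0):
  V(3,0) = 164.601165; V(3,1) = 29.107974; V(3,2) = 0.000000; V(3,3) = 0.000000
Backward induction: V(k, i) = exp(-r*dt) * [p * V(k+1, i) + (1-p) * V(k+1, i+1)]; then take max(V_cont, immediate exercise) for American.
  V(2,0) = exp(-r*dt) * [p*164.601165 + (1-p)*29.107974] = 86.664269; exercise = 85.001760; V(2,0) = max -> 86.664269
  V(2,1) = exp(-r*dt) * [p*29.107974 + (1-p)*0.000000] = 12.534429; exercise = 0.000000; V(2,1) = max -> 12.534429
  V(2,2) = exp(-r*dt) * [p*0.000000 + (1-p)*0.000000] = 0.000000; exercise = 0.000000; V(2,2) = max -> 0.000000
  V(1,0) = exp(-r*dt) * [p*86.664269 + (1-p)*12.534429] = 44.116100; exercise = 29.107974; V(1,0) = max -> 44.116100
  V(1,1) = exp(-r*dt) * [p*12.534429 + (1-p)*0.000000] = 5.397555; exercise = 0.000000; V(1,1) = max -> 5.397555
  V(0,0) = exp(-r*dt) * [p*44.116100 + (1-p)*5.397555] = 21.924062; exercise = 0.000000; V(0,0) = max -> 21.924062


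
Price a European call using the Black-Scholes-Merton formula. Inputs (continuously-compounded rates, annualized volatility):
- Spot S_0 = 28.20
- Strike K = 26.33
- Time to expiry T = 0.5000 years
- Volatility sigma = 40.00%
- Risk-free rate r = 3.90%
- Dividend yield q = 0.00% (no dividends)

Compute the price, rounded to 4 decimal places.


d1 = (ln(S/K) + (r - q + 0.5*sigma^2) * T) / (sigma * sqrt(T)) = 0.45294787
d2 = d1 - sigma * sqrt(T) = 0.17010516
exp(-rT) = 0.98068890; exp(-qT) = 1.00000000
C = S_0 * exp(-qT) * N(d1) - K * exp(-rT) * N(d2)
N(d1) = 0.67470686; N(d2) = 0.56753628
C = 28.2000 * 1.00000000 * 0.67470686 - 26.3300 * 0.98068890 * 0.56753628 = 4.3721

Answer: Price = 4.3721


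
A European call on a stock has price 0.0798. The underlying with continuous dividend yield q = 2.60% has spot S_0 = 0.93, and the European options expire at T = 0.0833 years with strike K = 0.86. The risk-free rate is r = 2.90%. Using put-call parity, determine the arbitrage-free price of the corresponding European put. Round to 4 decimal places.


Put-call parity: C - P = S_0 * exp(-qT) - K * exp(-rT).
S_0 * exp(-qT) = 0.9300 * 0.99783654 = 0.92798799
K * exp(-rT) = 0.8600 * 0.99758722 = 0.85792501
P = C - S*exp(-qT) + K*exp(-rT)
P = 0.0798 - 0.92798799 + 0.85792501 = 0.0097

Answer: Put price = 0.0097


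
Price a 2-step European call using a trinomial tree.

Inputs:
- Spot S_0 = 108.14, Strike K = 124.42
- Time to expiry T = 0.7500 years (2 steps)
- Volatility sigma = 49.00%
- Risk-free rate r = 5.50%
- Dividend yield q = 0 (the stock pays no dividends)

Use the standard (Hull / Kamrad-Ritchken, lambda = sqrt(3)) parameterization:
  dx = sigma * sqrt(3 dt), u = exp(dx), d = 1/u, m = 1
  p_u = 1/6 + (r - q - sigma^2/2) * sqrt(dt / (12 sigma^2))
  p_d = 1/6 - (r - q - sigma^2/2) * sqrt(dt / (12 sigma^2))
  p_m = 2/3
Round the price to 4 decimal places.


dt = T/N = 0.375000; dx = sigma*sqrt(3*dt) = 0.519723
u = exp(dx) = 1.681563; d = 1/u = 0.594685
p_u = 0.143199, p_m = 0.666667, p_d = 0.190135
Discount per step: exp(-r*dt) = 0.979586
Stock lattice S(k, j) with j the centered position index:
  k=0: S(0,+0) = 108.1400
  k=1: S(1,-1) = 64.3092; S(1,+0) = 108.1400; S(1,+1) = 181.8442
  k=2: S(2,-2) = 38.2437; S(2,-1) = 64.3092; S(2,+0) = 108.1400; S(2,+1) = 181.8442; S(2,+2) = 305.7824
Terminal payoffs V(N, j) = max(S_T - K, 0):
  V(2,-2) = 0.000000; V(2,-1) = 0.000000; V(2,+0) = 0.000000; V(2,+1) = 57.424180; V(2,+2) = 181.362374
Backward induction: V(k, j) = exp(-r*dt) * [p_u * V(k+1, j+1) + p_m * V(k+1, j) + p_d * V(k+1, j-1)]
  V(1,-1) = exp(-r*dt) * [p_u*0.000000 + p_m*0.000000 + p_d*0.000000] = 0.000000
  V(1,+0) = exp(-r*dt) * [p_u*57.424180 + p_m*0.000000 + p_d*0.000000] = 8.055202
  V(1,+1) = exp(-r*dt) * [p_u*181.362374 + p_m*57.424180 + p_d*0.000000] = 62.941977
  V(0,+0) = exp(-r*dt) * [p_u*62.941977 + p_m*8.055202 + p_d*0.000000] = 14.089723

Answer: Price = V(0,0) = 14.0897


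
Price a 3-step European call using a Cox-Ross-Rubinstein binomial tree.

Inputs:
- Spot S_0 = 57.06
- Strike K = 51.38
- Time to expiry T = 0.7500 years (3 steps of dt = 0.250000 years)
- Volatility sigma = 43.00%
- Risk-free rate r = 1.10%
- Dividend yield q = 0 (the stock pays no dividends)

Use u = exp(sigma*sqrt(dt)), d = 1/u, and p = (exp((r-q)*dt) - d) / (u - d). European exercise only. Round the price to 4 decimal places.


dt = T/N = 0.250000
u = exp(sigma*sqrt(dt)) = 1.239862; d = 1/u = 0.806541
p = (exp((r-q)*dt) - d) / (u - d) = 0.452811
Discount per step: exp(-r*dt) = 0.997254
Stock lattice S(k, i) with i counting down-moves:
  k=0: S(0,0) = 57.0600
  k=1: S(1,0) = 70.7465; S(1,1) = 46.0213
  k=2: S(2,0) = 87.7159; S(2,1) = 57.0600; S(2,2) = 37.1180
  k=3: S(3,0) = 108.7556; S(3,1) = 70.7465; S(3,2) = 46.0213; S(3,3) = 29.9372
Terminal payoffs V(N, i) = max(S_T - K, 0):
  V(3,0) = 57.375620; V(3,1) = 19.366520; V(3,2) = 0.000000; V(3,3) = 0.000000
Backward induction: V(k, i) = exp(-r*dt) * [p * V(k+1, i) + (1-p) * V(k+1, i+1)].
  V(2,0) = exp(-r*dt) * [p*57.375620 + (1-p)*19.366520] = 36.477015
  V(2,1) = exp(-r*dt) * [p*19.366520 + (1-p)*0.000000] = 8.745294
  V(2,2) = exp(-r*dt) * [p*0.000000 + (1-p)*0.000000] = 0.000000
  V(1,0) = exp(-r*dt) * [p*36.477015 + (1-p)*8.745294] = 21.244026
  V(1,1) = exp(-r*dt) * [p*8.745294 + (1-p)*0.000000] = 3.949092
  V(0,0) = exp(-r*dt) * [p*21.244026 + (1-p)*3.949092] = 11.748079

Answer: Price = V(0,0) = 11.7481


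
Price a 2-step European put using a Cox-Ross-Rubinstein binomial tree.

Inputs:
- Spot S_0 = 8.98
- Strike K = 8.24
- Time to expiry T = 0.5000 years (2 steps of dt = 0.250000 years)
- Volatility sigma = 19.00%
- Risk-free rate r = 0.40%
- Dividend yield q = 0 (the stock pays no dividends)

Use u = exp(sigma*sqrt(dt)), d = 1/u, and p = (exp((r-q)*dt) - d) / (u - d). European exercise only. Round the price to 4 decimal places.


dt = T/N = 0.250000
u = exp(sigma*sqrt(dt)) = 1.099659; d = 1/u = 0.909373
p = (exp((r-q)*dt) - d) / (u - d) = 0.481526
Discount per step: exp(-r*dt) = 0.999000
Stock lattice S(k, i) with i counting down-moves:
  k=0: S(0,0) = 8.9800
  k=1: S(1,0) = 9.8749; S(1,1) = 8.1662
  k=2: S(2,0) = 10.8591; S(2,1) = 8.9800; S(2,2) = 7.4261
Terminal payoffs V(N, i) = max(K - S_T, 0):
  V(2,0) = 0.000000; V(2,1) = 0.000000; V(2,2) = 0.813907
Backward induction: V(k, i) = exp(-r*dt) * [p * V(k+1, i) + (1-p) * V(k+1, i+1)].
  V(1,0) = exp(-r*dt) * [p*0.000000 + (1-p)*0.000000] = 0.000000
  V(1,1) = exp(-r*dt) * [p*0.000000 + (1-p)*0.813907] = 0.421568
  V(0,0) = exp(-r*dt) * [p*0.000000 + (1-p)*0.421568] = 0.218354

Answer: Price = V(0,0) = 0.2184


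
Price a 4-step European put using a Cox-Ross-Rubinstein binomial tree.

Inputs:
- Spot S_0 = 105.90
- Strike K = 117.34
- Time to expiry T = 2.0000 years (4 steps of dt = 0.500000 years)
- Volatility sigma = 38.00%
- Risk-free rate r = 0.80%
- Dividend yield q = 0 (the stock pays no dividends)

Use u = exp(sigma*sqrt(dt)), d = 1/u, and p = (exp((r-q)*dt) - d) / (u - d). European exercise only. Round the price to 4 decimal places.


dt = T/N = 0.500000
u = exp(sigma*sqrt(dt)) = 1.308263; d = 1/u = 0.764372
p = (exp((r-q)*dt) - d) / (u - d) = 0.440595
Discount per step: exp(-r*dt) = 0.996008
Stock lattice S(k, i) with i counting down-moves:
  k=0: S(0,0) = 105.9000
  k=1: S(1,0) = 138.5451; S(1,1) = 80.9470
  k=2: S(2,0) = 181.2535; S(2,1) = 105.9000; S(2,2) = 61.8736
  k=3: S(3,0) = 237.1273; S(3,1) = 138.5451; S(3,2) = 80.9470; S(3,3) = 47.2945
  k=4: S(4,0) = 310.2249; S(4,1) = 181.2535; S(4,2) = 105.9000; S(4,3) = 61.8736; S(4,4) = 36.1506
Terminal payoffs V(N, i) = max(K - S_T, 0):
  V(4,0) = 0.000000; V(4,1) = 0.000000; V(4,2) = 11.440000; V(4,3) = 55.466369; V(4,4) = 81.189422
Backward induction: V(k, i) = exp(-r*dt) * [p * V(k+1, i) + (1-p) * V(k+1, i+1)].
  V(3,0) = exp(-r*dt) * [p*0.000000 + (1-p)*0.000000] = 0.000000
  V(3,1) = exp(-r*dt) * [p*0.000000 + (1-p)*11.440000] = 6.374043
  V(3,2) = exp(-r*dt) * [p*11.440000 + (1-p)*55.466369] = 35.924573
  V(3,3) = exp(-r*dt) * [p*55.466369 + (1-p)*81.189422] = 69.577101
  V(2,0) = exp(-r*dt) * [p*0.000000 + (1-p)*6.374043] = 3.551436
  V(2,1) = exp(-r*dt) * [p*6.374043 + (1-p)*35.924573] = 22.813313
  V(2,2) = exp(-r*dt) * [p*35.924573 + (1-p)*69.577101] = 54.531394
  V(1,0) = exp(-r*dt) * [p*3.551436 + (1-p)*22.813313] = 14.269429
  V(1,1) = exp(-r*dt) * [p*22.813313 + (1-p)*54.531394] = 40.394655
  V(0,0) = exp(-r*dt) * [p*14.269429 + (1-p)*40.394655] = 28.768699

Answer: Price = V(0,0) = 28.7687


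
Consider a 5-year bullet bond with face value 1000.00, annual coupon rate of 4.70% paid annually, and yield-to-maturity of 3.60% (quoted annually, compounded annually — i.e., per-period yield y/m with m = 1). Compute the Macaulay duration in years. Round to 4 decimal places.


Answer: Macaulay duration = 4.5825 years

Derivation:
Coupon per period c = face * coupon_rate / m = 47.000000
Periods per year m = 1; per-period yield y/m = 0.036000
Number of cashflows N = 5
Cashflows (t years, CF_t, discount factor 1/(1+y/m)^(m*t), PV):
  t = 1.0000: CF_t = 47.000000, DF = 0.965251, PV = 45.366795
  t = 2.0000: CF_t = 47.000000, DF = 0.931709, PV = 43.790343
  t = 3.0000: CF_t = 47.000000, DF = 0.899333, PV = 42.268671
  t = 4.0000: CF_t = 47.000000, DF = 0.868082, PV = 40.799875
  t = 5.0000: CF_t = 1047.000000, DF = 0.837917, PV = 877.299546
Price P = sum_t PV_t = 1049.525231
Macaulay numerator sum_t t * PV_t:
  t * PV_t at t = 1.0000: 45.366795
  t * PV_t at t = 2.0000: 87.580686
  t * PV_t at t = 3.0000: 126.806013
  t * PV_t at t = 4.0000: 163.199501
  t * PV_t at t = 5.0000: 4386.497730
Macaulay duration D = (sum_t t * PV_t) / P = 4809.450726 / 1049.525231 = 4.582501


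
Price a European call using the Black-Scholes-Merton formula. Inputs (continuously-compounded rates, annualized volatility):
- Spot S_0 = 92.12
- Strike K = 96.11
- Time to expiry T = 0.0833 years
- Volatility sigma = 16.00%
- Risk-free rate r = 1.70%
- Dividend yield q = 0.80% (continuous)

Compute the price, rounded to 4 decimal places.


d1 = (ln(S/K) + (r - q + 0.5*sigma^2) * T) / (sigma * sqrt(T)) = -0.87887448
d2 = d1 - sigma * sqrt(T) = -0.92505326
exp(-rT) = 0.99858490; exp(-qT) = 0.99933382
C = S_0 * exp(-qT) * N(d1) - K * exp(-rT) * N(d2)
N(d1) = 0.18973467; N(d2) = 0.17746910
C = 92.1200 * 0.99933382 * 0.18973467 - 96.1100 * 0.99858490 * 0.17746910 = 0.4343

Answer: Price = 0.4343


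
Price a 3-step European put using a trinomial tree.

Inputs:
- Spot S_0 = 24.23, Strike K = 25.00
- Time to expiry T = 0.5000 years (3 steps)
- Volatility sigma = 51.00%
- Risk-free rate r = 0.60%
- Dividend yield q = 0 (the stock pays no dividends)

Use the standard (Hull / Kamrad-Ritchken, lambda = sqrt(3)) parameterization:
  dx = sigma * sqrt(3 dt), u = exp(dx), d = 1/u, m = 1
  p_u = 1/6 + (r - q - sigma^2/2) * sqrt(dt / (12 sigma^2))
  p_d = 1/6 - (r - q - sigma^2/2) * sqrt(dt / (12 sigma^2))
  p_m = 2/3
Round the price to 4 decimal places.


Answer: Price = V(0,0) = 3.6733

Derivation:
dt = T/N = 0.166667; dx = sigma*sqrt(3*dt) = 0.360624
u = exp(dx) = 1.434225; d = 1/u = 0.697241
p_u = 0.138001, p_m = 0.666667, p_d = 0.195332
Discount per step: exp(-r*dt) = 0.999000
Stock lattice S(k, j) with j the centered position index:
  k=0: S(0,+0) = 24.2300
  k=1: S(1,-1) = 16.8941; S(1,+0) = 24.2300; S(1,+1) = 34.7513
  k=2: S(2,-2) = 11.7793; S(2,-1) = 16.8941; S(2,+0) = 24.2300; S(2,+1) = 34.7513; S(2,+2) = 49.8411
  k=3: S(3,-3) = 8.2130; S(3,-2) = 11.7793; S(3,-1) = 16.8941; S(3,+0) = 24.2300; S(3,+1) = 34.7513; S(3,+2) = 49.8411; S(3,+3) = 71.4834
Terminal payoffs V(N, j) = max(K - S_T, 0):
  V(3,-3) = 16.787001; V(3,-2) = 13.220713; V(3,-1) = 8.105856; V(3,+0) = 0.770000; V(3,+1) = 0.000000; V(3,+2) = 0.000000; V(3,+3) = 0.000000
Backward induction: V(k, j) = exp(-r*dt) * [p_u * V(k+1, j+1) + p_m * V(k+1, j) + p_d * V(k+1, j-1)]
  V(2,-2) = exp(-r*dt) * [p_u*8.105856 + p_m*13.220713 + p_d*16.787001] = 13.198263
  V(2,-1) = exp(-r*dt) * [p_u*0.770000 + p_m*8.105856 + p_d*13.220713] = 8.084507
  V(2,+0) = exp(-r*dt) * [p_u*0.000000 + p_m*0.770000 + p_d*8.105856] = 2.094572
  V(2,+1) = exp(-r*dt) * [p_u*0.000000 + p_m*0.000000 + p_d*0.770000] = 0.150255
  V(2,+2) = exp(-r*dt) * [p_u*0.000000 + p_m*0.000000 + p_d*0.000000] = 0.000000
  V(1,-1) = exp(-r*dt) * [p_u*2.094572 + p_m*8.084507 + p_d*13.198263] = 8.248518
  V(1,+0) = exp(-r*dt) * [p_u*0.150255 + p_m*2.094572 + p_d*8.084507] = 2.993287
  V(1,+1) = exp(-r*dt) * [p_u*0.000000 + p_m*0.150255 + p_d*2.094572] = 0.508799
  V(0,+0) = exp(-r*dt) * [p_u*0.508799 + p_m*2.993287 + p_d*8.248518] = 3.673266


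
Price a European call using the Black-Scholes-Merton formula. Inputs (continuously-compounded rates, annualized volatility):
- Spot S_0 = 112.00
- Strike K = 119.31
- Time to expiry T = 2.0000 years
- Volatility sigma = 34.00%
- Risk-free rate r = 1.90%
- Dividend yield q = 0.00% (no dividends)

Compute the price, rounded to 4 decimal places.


Answer: Price = 20.1494

Derivation:
d1 = (ln(S/K) + (r - q + 0.5*sigma^2) * T) / (sigma * sqrt(T)) = 0.18795257
d2 = d1 - sigma * sqrt(T) = -0.29288004
exp(-rT) = 0.96271294; exp(-qT) = 1.00000000
C = S_0 * exp(-qT) * N(d1) - K * exp(-rT) * N(d2)
N(d1) = 0.57454308; N(d2) = 0.38480692
C = 112.0000 * 1.00000000 * 0.57454308 - 119.3100 * 0.96271294 * 0.38480692 = 20.1494


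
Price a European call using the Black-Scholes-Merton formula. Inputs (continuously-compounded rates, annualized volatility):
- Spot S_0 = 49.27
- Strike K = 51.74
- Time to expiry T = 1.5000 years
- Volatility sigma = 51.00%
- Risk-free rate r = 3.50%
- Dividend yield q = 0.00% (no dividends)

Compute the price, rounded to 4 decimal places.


d1 = (ln(S/K) + (r - q + 0.5*sigma^2) * T) / (sigma * sqrt(T)) = 0.31804815
d2 = d1 - sigma * sqrt(T) = -0.30657173
exp(-rT) = 0.94885432; exp(-qT) = 1.00000000
C = S_0 * exp(-qT) * N(d1) - K * exp(-rT) * N(d2)
N(d1) = 0.62477579; N(d2) = 0.37958469
C = 49.2700 * 1.00000000 * 0.62477579 - 51.7400 * 0.94885432 * 0.37958469 = 12.1475

Answer: Price = 12.1475


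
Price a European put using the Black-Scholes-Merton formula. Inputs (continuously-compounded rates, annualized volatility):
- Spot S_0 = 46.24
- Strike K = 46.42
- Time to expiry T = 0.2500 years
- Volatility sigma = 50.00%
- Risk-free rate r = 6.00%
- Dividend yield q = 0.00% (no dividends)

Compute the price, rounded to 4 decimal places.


d1 = (ln(S/K) + (r - q + 0.5*sigma^2) * T) / (sigma * sqrt(T)) = 0.16945929
d2 = d1 - sigma * sqrt(T) = -0.08054071
exp(-rT) = 0.98511194; exp(-qT) = 1.00000000
P = K * exp(-rT) * N(-d2) - S_0 * exp(-qT) * N(-d1)
N(-d1) = 0.43271769; N(-d2) = 0.53209639
P = 46.4200 * 0.98511194 * 0.53209639 - 46.2400 * 1.00000000 * 0.43271769 = 4.3233

Answer: Price = 4.3233


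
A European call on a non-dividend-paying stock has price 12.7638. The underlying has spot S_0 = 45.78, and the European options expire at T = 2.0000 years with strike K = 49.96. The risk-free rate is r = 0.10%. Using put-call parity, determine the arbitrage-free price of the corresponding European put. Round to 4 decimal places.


Answer: Put price = 16.8440

Derivation:
Put-call parity: C - P = S_0 * exp(-qT) - K * exp(-rT).
S_0 * exp(-qT) = 45.7800 * 1.00000000 = 45.78000000
K * exp(-rT) = 49.9600 * 0.99800200 = 49.86017985
P = C - S*exp(-qT) + K*exp(-rT)
P = 12.7638 - 45.78000000 + 49.86017985 = 16.8440


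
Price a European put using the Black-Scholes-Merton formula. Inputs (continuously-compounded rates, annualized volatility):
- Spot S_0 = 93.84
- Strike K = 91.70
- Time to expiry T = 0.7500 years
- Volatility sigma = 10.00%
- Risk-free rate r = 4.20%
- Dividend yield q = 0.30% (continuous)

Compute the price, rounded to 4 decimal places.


Answer: Price = 1.3228

Derivation:
d1 = (ln(S/K) + (r - q + 0.5*sigma^2) * T) / (sigma * sqrt(T)) = 0.64742703
d2 = d1 - sigma * sqrt(T) = 0.56082448
exp(-rT) = 0.96899096; exp(-qT) = 0.99775253
P = K * exp(-rT) * N(-d2) - S_0 * exp(-qT) * N(-d1)
N(-d1) = 0.25867780; N(-d2) = 0.28745860
P = 91.7000 * 0.96899096 * 0.28745860 - 93.8400 * 0.99775253 * 0.25867780 = 1.3228


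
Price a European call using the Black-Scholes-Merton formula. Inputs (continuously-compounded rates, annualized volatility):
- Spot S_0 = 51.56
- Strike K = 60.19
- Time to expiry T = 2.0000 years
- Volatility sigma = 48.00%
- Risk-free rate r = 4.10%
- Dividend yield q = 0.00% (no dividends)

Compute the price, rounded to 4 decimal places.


d1 = (ln(S/K) + (r - q + 0.5*sigma^2) * T) / (sigma * sqrt(T)) = 0.23222558
d2 = d1 - sigma * sqrt(T) = -0.44659693
exp(-rT) = 0.92127196; exp(-qT) = 1.00000000
C = S_0 * exp(-qT) * N(d1) - K * exp(-rT) * N(d2)
N(d1) = 0.59181860; N(d2) = 0.32758306
C = 51.5600 * 1.00000000 * 0.59181860 - 60.1900 * 0.92127196 * 0.32758306 = 12.3492

Answer: Price = 12.3492


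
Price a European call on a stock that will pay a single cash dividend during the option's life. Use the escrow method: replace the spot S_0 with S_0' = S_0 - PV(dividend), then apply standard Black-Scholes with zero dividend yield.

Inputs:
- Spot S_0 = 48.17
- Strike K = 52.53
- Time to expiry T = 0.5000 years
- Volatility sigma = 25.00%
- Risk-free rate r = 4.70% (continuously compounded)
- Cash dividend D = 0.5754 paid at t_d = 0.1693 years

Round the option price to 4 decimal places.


PV(D) = D * exp(-r * t_d) = 0.5754 * 0.99207447 = 0.57083965
S_0' = S_0 - PV(D) = 48.1700 - 0.57083965 = 47.59916035
d1 = (ln(S_0'/K) + (r + sigma^2/2)*T) / (sigma*sqrt(T)) = -0.33626782
d2 = d1 - sigma*sqrt(T) = -0.51304451
exp(-rT) = 0.97677397
N(d1) = 0.36833446; N(d2) = 0.30396009
C = S_0' * N(d1) - K * exp(-rT) * N(d2) = 47.59916035 * 0.36833446 - 52.5300 * 0.97677397 * 0.30396009 = 1.9362

Answer: Price = 1.9362


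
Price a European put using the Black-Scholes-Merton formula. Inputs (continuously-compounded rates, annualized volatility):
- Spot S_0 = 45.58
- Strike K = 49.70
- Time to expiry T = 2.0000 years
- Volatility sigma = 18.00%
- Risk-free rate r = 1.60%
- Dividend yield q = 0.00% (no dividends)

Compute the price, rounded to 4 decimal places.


Answer: Price = 6.1310

Derivation:
d1 = (ln(S/K) + (r - q + 0.5*sigma^2) * T) / (sigma * sqrt(T)) = -0.08695806
d2 = d1 - sigma * sqrt(T) = -0.34151651
exp(-rT) = 0.96850658; exp(-qT) = 1.00000000
P = K * exp(-rT) * N(-d2) - S_0 * exp(-qT) * N(-d1)
N(-d1) = 0.53464758; N(-d2) = 0.63364261
P = 49.7000 * 0.96850658 * 0.63364261 - 45.5800 * 1.00000000 * 0.53464758 = 6.1310


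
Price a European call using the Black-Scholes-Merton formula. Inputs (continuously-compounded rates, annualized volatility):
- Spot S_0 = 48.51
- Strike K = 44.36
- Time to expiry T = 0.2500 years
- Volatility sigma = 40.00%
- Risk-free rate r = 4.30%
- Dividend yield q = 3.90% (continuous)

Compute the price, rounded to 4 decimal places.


d1 = (ln(S/K) + (r - q + 0.5*sigma^2) * T) / (sigma * sqrt(T)) = 0.55215900
d2 = d1 - sigma * sqrt(T) = 0.35215900
exp(-rT) = 0.98930757; exp(-qT) = 0.99029738
C = S_0 * exp(-qT) * N(d1) - K * exp(-rT) * N(d2)
N(d1) = 0.70958029; N(d2) = 0.63764049
C = 48.5100 * 0.99029738 * 0.70958029 - 44.3600 * 0.98930757 * 0.63764049 = 6.1045

Answer: Price = 6.1045


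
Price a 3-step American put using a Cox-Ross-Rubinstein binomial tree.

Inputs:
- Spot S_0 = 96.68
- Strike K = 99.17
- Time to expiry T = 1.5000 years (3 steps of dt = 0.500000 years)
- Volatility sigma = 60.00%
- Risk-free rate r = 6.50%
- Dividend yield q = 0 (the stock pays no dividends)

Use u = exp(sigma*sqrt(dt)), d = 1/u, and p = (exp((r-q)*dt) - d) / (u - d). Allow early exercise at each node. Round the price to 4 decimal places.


dt = T/N = 0.500000
u = exp(sigma*sqrt(dt)) = 1.528465; d = 1/u = 0.654251
p = (exp((r-q)*dt) - d) / (u - d) = 0.433284
Discount per step: exp(-r*dt) = 0.968022
Stock lattice S(k, i) with i counting down-moves:
  k=0: S(0,0) = 96.6800
  k=1: S(1,0) = 147.7720; S(1,1) = 63.2530
  k=2: S(2,0) = 225.8644; S(2,1) = 96.6800; S(2,2) = 41.3833
  k=3: S(3,0) = 345.2258; S(3,1) = 147.7720; S(3,2) = 63.2530; S(3,3) = 27.0751
Terminal payoffs V(N, i) = max(K - S_T, 0):
  V(3,0) = 0.000000; V(3,1) = 0.000000; V(3,2) = 35.917004; V(3,3) = 72.094904
Backward induction: V(k, i) = exp(-r*dt) * [p * V(k+1, i) + (1-p) * V(k+1, i+1)]; then take max(V_cont, immediate exercise) for American.
  V(2,0) = exp(-r*dt) * [p*0.000000 + (1-p)*0.000000] = 0.000000; exercise = 0.000000; V(2,0) = max -> 0.000000
  V(2,1) = exp(-r*dt) * [p*0.000000 + (1-p)*35.917004] = 19.703853; exercise = 2.490000; V(2,1) = max -> 19.703853
  V(2,2) = exp(-r*dt) * [p*35.917004 + (1-p)*72.094904] = 54.615445; exercise = 57.786659; V(2,2) = max -> 57.786659
  V(1,0) = exp(-r*dt) * [p*0.000000 + (1-p)*19.703853] = 10.809415; exercise = 0.000000; V(1,0) = max -> 10.809415
  V(1,1) = exp(-r*dt) * [p*19.703853 + (1-p)*57.786659] = 39.965771; exercise = 35.917004; V(1,1) = max -> 39.965771
  V(0,0) = exp(-r*dt) * [p*10.809415 + (1-p)*39.965771] = 26.458758; exercise = 2.490000; V(0,0) = max -> 26.458758

Answer: Price = V(0,0) = 26.4588


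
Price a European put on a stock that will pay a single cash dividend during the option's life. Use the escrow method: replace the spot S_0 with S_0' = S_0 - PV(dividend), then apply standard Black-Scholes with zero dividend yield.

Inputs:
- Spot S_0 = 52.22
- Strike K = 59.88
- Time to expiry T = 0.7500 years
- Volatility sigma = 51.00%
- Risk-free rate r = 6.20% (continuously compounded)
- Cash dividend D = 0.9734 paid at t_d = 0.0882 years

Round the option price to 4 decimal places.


PV(D) = D * exp(-r * t_d) = 0.9734 * 0.99454652 = 0.96809159
S_0' = S_0 - PV(D) = 52.2200 - 0.96809159 = 51.25190841
d1 = (ln(S_0'/K) + (r + sigma^2/2)*T) / (sigma*sqrt(T)) = -0.02615556
d2 = d1 - sigma*sqrt(T) = -0.46782852
exp(-rT) = 0.95456456
N(-d1) = 0.51043337; N(-d2) = 0.68004639
P = K * exp(-rT) * N(-d2) - S_0' * N(-d1) = 59.8800 * 0.95456456 * 0.68004639 - 51.25190841 * 0.51043337 = 12.7103

Answer: Price = 12.7103
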